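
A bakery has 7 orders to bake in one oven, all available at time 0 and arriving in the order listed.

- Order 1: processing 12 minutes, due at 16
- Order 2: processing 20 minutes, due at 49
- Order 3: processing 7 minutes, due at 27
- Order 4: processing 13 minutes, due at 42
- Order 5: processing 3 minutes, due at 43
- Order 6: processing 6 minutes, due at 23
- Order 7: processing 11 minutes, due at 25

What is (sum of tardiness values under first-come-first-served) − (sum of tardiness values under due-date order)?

67

FIFO (arrival order): Order 1 Order 2 Order 3 Order 4 Order 5 Order 6 Order 7.
Order 1: 0→12, due 16, tardiness 0
Order 2: 12→32, due 49, tardiness 0
Order 3: 32→39, due 27, tardiness 12
Order 4: 39→52, due 42, tardiness 10
Order 5: 52→55, due 43, tardiness 12
Order 6: 55→61, due 23, tardiness 38
Order 7: 61→72, due 25, tardiness 47
Sum = 0+0+12+10+12+38+47 = 119.
EDD (increasing due date): Order 1 Order 6 Order 7 Order 3 Order 4 Order 5 Order 2.
Order 1: 0→12, due 16, tardiness 0
Order 6: 12→18, due 23, tardiness 0
Order 7: 18→29, due 25, tardiness 4
Order 3: 29→36, due 27, tardiness 9
Order 4: 36→49, due 42, tardiness 7
Order 5: 49→52, due 43, tardiness 9
Order 2: 52→72, due 49, tardiness 23
Sum = 0+0+4+9+7+9+23 = 52.
Difference = 119 − 52 = 67.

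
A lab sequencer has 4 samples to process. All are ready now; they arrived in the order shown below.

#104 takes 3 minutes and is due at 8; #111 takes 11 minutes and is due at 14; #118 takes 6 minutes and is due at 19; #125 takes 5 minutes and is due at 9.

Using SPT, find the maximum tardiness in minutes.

SPT (increasing processing time): #104 #125 #118 #111.
#104: 0→3, due 8, tardiness 0
#125: 3→8, due 9, tardiness 0
#118: 8→14, due 19, tardiness 0
#111: 14→25, due 14, tardiness 11
Maximum = 11.

11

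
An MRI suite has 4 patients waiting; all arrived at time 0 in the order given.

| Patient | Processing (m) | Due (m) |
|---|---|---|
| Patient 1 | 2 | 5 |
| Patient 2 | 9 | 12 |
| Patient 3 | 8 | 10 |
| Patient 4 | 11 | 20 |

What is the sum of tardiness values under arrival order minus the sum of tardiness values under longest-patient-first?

-32

FIFO (arrival order): Patient 1 Patient 2 Patient 3 Patient 4.
Patient 1: 0→2, due 5, tardiness 0
Patient 2: 2→11, due 12, tardiness 0
Patient 3: 11→19, due 10, tardiness 9
Patient 4: 19→30, due 20, tardiness 10
Sum = 0+0+9+10 = 19.
LPT (decreasing processing time): Patient 4 Patient 2 Patient 3 Patient 1.
Patient 4: 0→11, due 20, tardiness 0
Patient 2: 11→20, due 12, tardiness 8
Patient 3: 20→28, due 10, tardiness 18
Patient 1: 28→30, due 5, tardiness 25
Sum = 0+8+18+25 = 51.
Difference = 19 − 51 = -32.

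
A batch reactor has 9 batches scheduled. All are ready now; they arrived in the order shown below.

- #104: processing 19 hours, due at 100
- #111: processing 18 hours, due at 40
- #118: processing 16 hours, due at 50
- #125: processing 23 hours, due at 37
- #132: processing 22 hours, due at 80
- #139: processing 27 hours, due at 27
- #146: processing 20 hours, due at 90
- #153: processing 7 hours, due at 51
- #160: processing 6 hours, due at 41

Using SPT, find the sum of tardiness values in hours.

260

SPT (increasing processing time): #160 #153 #118 #111 #104 #146 #132 #125 #139.
#160: 0→6, due 41, tardiness 0
#153: 6→13, due 51, tardiness 0
#118: 13→29, due 50, tardiness 0
#111: 29→47, due 40, tardiness 7
#104: 47→66, due 100, tardiness 0
#146: 66→86, due 90, tardiness 0
#132: 86→108, due 80, tardiness 28
#125: 108→131, due 37, tardiness 94
#139: 131→158, due 27, tardiness 131
Sum = 0+0+0+7+0+0+28+94+131 = 260.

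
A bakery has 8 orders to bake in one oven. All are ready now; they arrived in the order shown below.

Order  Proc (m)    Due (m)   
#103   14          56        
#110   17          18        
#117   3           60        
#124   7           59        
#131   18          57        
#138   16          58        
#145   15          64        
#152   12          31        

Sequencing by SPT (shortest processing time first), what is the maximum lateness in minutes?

66

SPT (increasing processing time): #117 #124 #152 #103 #145 #138 #110 #131.
#117: 0→3, due 60, lateness -57
#124: 3→10, due 59, lateness -49
#152: 10→22, due 31, lateness -9
#103: 22→36, due 56, lateness -20
#145: 36→51, due 64, lateness -13
#138: 51→67, due 58, lateness 9
#110: 67→84, due 18, lateness 66
#131: 84→102, due 57, lateness 45
Maximum = 66.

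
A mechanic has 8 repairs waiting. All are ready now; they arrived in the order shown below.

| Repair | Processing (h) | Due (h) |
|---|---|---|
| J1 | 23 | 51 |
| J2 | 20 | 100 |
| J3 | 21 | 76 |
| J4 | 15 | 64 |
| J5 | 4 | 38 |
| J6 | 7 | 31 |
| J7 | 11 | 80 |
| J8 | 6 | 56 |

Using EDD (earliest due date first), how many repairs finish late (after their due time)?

2

EDD (increasing due date): J6 J5 J1 J8 J4 J3 J7 J2.
J6: 0→7, due 31, tardiness 0
J5: 7→11, due 38, tardiness 0
J1: 11→34, due 51, tardiness 0
J8: 34→40, due 56, tardiness 0
J4: 40→55, due 64, tardiness 0
J3: 55→76, due 76, tardiness 0
J7: 76→87, due 80, tardiness 7
J2: 87→107, due 100, tardiness 7
Late repairs: 2.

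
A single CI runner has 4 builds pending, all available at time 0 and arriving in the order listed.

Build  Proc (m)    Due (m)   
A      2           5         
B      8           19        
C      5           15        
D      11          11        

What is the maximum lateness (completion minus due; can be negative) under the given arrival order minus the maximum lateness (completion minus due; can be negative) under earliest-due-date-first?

8

FIFO (arrival order): A B C D.
A: 0→2, due 5, lateness -3
B: 2→10, due 19, lateness -9
C: 10→15, due 15, lateness 0
D: 15→26, due 11, lateness 15
Maximum = 15.
EDD (increasing due date): A D C B.
A: 0→2, due 5, lateness -3
D: 2→13, due 11, lateness 2
C: 13→18, due 15, lateness 3
B: 18→26, due 19, lateness 7
Maximum = 7.
Difference = 15 − 7 = 8.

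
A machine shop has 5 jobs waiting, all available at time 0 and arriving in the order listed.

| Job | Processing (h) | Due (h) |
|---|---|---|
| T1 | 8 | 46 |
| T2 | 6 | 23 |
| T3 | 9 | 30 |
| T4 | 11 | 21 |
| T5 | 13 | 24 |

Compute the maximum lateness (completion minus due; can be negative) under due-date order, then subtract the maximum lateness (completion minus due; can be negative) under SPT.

EDD (increasing due date): T4 T2 T5 T3 T1.
T4: 0→11, due 21, lateness -10
T2: 11→17, due 23, lateness -6
T5: 17→30, due 24, lateness 6
T3: 30→39, due 30, lateness 9
T1: 39→47, due 46, lateness 1
Maximum = 9.
SPT (increasing processing time): T2 T1 T3 T4 T5.
T2: 0→6, due 23, lateness -17
T1: 6→14, due 46, lateness -32
T3: 14→23, due 30, lateness -7
T4: 23→34, due 21, lateness 13
T5: 34→47, due 24, lateness 23
Maximum = 23.
Difference = 9 − 23 = -14.

-14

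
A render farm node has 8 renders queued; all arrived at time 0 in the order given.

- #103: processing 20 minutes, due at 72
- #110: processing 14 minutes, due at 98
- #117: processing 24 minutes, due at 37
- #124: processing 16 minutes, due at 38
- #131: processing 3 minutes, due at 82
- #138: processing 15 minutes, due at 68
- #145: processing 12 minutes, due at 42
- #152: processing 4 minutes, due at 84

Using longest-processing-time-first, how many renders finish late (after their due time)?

LPT (decreasing processing time): #117 #103 #124 #138 #110 #145 #152 #131.
#117: 0→24, due 37, tardiness 0
#103: 24→44, due 72, tardiness 0
#124: 44→60, due 38, tardiness 22
#138: 60→75, due 68, tardiness 7
#110: 75→89, due 98, tardiness 0
#145: 89→101, due 42, tardiness 59
#152: 101→105, due 84, tardiness 21
#131: 105→108, due 82, tardiness 26
Late renders: 5.

5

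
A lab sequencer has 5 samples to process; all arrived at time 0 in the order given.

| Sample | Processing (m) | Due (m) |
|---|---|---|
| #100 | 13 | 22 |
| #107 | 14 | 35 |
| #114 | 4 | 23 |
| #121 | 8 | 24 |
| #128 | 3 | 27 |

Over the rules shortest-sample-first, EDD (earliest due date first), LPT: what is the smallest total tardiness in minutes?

SPT (increasing processing time): #128 #114 #121 #100 #107.
#128: 0→3, due 27, tardiness 0
#114: 3→7, due 23, tardiness 0
#121: 7→15, due 24, tardiness 0
#100: 15→28, due 22, tardiness 6
#107: 28→42, due 35, tardiness 7
Sum = 0+0+0+6+7 = 13.
EDD (increasing due date): #100 #114 #121 #128 #107.
#100: 0→13, due 22, tardiness 0
#114: 13→17, due 23, tardiness 0
#121: 17→25, due 24, tardiness 1
#128: 25→28, due 27, tardiness 1
#107: 28→42, due 35, tardiness 7
Sum = 0+0+1+1+7 = 9.
LPT (decreasing processing time): #107 #100 #121 #114 #128.
#107: 0→14, due 35, tardiness 0
#100: 14→27, due 22, tardiness 5
#121: 27→35, due 24, tardiness 11
#114: 35→39, due 23, tardiness 16
#128: 39→42, due 27, tardiness 15
Sum = 0+5+11+16+15 = 47.
SPT 13, EDD 9, LPT 47 → minimum 9.

9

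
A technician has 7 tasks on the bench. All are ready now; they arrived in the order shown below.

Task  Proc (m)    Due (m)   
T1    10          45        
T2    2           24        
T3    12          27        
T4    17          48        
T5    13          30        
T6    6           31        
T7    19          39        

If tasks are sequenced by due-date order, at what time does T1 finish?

62

EDD (increasing due date): T2 T3 T5 T6 T7 T1 T4.
T2: 0→2
T3: 2→14
T5: 14→27
T6: 27→33
T7: 33→52
T1: 52→62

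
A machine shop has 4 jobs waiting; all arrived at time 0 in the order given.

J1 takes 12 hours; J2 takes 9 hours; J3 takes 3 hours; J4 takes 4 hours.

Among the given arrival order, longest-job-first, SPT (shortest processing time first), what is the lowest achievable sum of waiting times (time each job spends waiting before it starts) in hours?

FIFO (arrival order): J1 J2 J3 J4.
J1: waits 0, runs 0→12
J2: waits 12, runs 12→21
J3: waits 21, runs 21→24
J4: waits 24, runs 24→28
Sum = 0+12+21+24 = 57.
LPT (decreasing processing time): J1 J2 J4 J3.
J1: waits 0, runs 0→12
J2: waits 12, runs 12→21
J4: waits 21, runs 21→25
J3: waits 25, runs 25→28
Sum = 0+12+21+25 = 58.
SPT (increasing processing time): J3 J4 J2 J1.
J3: waits 0, runs 0→3
J4: waits 3, runs 3→7
J2: waits 7, runs 7→16
J1: waits 16, runs 16→28
Sum = 0+3+7+16 = 26.
FIFO 57, LPT 58, SPT 26 → minimum 26.

26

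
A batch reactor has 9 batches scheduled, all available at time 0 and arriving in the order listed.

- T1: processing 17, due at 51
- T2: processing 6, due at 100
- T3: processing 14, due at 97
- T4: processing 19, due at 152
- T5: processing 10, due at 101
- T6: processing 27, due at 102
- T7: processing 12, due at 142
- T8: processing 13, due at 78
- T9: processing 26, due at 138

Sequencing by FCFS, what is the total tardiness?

46

FIFO (arrival order): T1 T2 T3 T4 T5 T6 T7 T8 T9.
T1: 0→17, due 51, tardiness 0
T2: 17→23, due 100, tardiness 0
T3: 23→37, due 97, tardiness 0
T4: 37→56, due 152, tardiness 0
T5: 56→66, due 101, tardiness 0
T6: 66→93, due 102, tardiness 0
T7: 93→105, due 142, tardiness 0
T8: 105→118, due 78, tardiness 40
T9: 118→144, due 138, tardiness 6
Sum = 0+0+0+0+0+0+0+40+6 = 46.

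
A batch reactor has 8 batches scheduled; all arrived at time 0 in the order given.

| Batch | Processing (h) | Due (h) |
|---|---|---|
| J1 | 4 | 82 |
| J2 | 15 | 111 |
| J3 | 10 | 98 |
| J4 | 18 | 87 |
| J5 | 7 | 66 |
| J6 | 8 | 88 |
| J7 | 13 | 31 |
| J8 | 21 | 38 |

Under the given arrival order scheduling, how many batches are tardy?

2

FIFO (arrival order): J1 J2 J3 J4 J5 J6 J7 J8.
J1: 0→4, due 82, tardiness 0
J2: 4→19, due 111, tardiness 0
J3: 19→29, due 98, tardiness 0
J4: 29→47, due 87, tardiness 0
J5: 47→54, due 66, tardiness 0
J6: 54→62, due 88, tardiness 0
J7: 62→75, due 31, tardiness 44
J8: 75→96, due 38, tardiness 58
Late batches: 2.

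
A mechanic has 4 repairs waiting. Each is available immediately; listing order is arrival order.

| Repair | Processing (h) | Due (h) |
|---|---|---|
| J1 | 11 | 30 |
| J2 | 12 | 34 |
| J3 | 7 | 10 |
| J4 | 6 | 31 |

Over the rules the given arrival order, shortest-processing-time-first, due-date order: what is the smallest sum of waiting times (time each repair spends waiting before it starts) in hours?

FIFO (arrival order): J1 J2 J3 J4.
J1: waits 0, runs 0→11
J2: waits 11, runs 11→23
J3: waits 23, runs 23→30
J4: waits 30, runs 30→36
Sum = 0+11+23+30 = 64.
SPT (increasing processing time): J4 J3 J1 J2.
J4: waits 0, runs 0→6
J3: waits 6, runs 6→13
J1: waits 13, runs 13→24
J2: waits 24, runs 24→36
Sum = 0+6+13+24 = 43.
EDD (increasing due date): J3 J1 J4 J2.
J3: waits 0, runs 0→7
J1: waits 7, runs 7→18
J4: waits 18, runs 18→24
J2: waits 24, runs 24→36
Sum = 0+7+18+24 = 49.
FIFO 64, SPT 43, EDD 49 → minimum 43.

43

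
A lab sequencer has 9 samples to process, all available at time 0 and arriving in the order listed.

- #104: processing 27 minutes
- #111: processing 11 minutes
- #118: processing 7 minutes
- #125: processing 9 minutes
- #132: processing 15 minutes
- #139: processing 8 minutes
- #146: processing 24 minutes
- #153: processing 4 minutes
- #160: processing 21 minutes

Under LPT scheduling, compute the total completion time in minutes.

LPT (decreasing processing time): #104 #146 #160 #132 #111 #125 #139 #118 #153.
#104: 0→27
#146: 27→51
#160: 51→72
#132: 72→87
#111: 87→98
#125: 98→107
#139: 107→115
#118: 115→122
#153: 122→126
Sum = 27+51+72+87+98+107+115+122+126 = 805.

805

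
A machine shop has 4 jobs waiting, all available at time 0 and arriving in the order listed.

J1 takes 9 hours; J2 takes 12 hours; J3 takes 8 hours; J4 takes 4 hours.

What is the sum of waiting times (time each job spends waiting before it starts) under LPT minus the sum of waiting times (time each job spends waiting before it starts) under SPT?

LPT (decreasing processing time): J2 J1 J3 J4.
J2: waits 0, runs 0→12
J1: waits 12, runs 12→21
J3: waits 21, runs 21→29
J4: waits 29, runs 29→33
Sum = 0+12+21+29 = 62.
SPT (increasing processing time): J4 J3 J1 J2.
J4: waits 0, runs 0→4
J3: waits 4, runs 4→12
J1: waits 12, runs 12→21
J2: waits 21, runs 21→33
Sum = 0+4+12+21 = 37.
Difference = 62 − 37 = 25.

25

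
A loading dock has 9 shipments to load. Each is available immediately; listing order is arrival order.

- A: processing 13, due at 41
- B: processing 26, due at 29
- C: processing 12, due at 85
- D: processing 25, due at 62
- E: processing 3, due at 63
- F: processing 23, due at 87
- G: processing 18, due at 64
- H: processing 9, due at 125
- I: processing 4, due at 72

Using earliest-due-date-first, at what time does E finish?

EDD (increasing due date): B A D E G I C F H.
B: 0→26
A: 26→39
D: 39→64
E: 64→67

67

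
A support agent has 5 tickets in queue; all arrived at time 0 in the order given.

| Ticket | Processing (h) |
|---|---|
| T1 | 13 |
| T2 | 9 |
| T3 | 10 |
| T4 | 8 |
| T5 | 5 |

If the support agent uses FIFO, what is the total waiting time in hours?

FIFO (arrival order): T1 T2 T3 T4 T5.
T1: waits 0, runs 0→13
T2: waits 13, runs 13→22
T3: waits 22, runs 22→32
T4: waits 32, runs 32→40
T5: waits 40, runs 40→45
Sum = 0+13+22+32+40 = 107.

107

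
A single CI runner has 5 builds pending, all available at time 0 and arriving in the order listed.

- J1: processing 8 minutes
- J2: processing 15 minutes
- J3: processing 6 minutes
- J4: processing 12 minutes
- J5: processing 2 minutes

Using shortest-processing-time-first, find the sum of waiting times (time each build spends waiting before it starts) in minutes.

SPT (increasing processing time): J5 J3 J1 J4 J2.
J5: waits 0, runs 0→2
J3: waits 2, runs 2→8
J1: waits 8, runs 8→16
J4: waits 16, runs 16→28
J2: waits 28, runs 28→43
Sum = 0+2+8+16+28 = 54.

54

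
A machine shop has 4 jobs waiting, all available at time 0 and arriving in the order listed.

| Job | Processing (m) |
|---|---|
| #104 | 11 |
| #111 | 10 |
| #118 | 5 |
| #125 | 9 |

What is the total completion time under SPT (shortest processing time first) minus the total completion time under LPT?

-19

SPT (increasing processing time): #118 #125 #111 #104.
#118: 0→5
#125: 5→14
#111: 14→24
#104: 24→35
Sum = 5+14+24+35 = 78.
LPT (decreasing processing time): #104 #111 #125 #118.
#104: 0→11
#111: 11→21
#125: 21→30
#118: 30→35
Sum = 11+21+30+35 = 97.
Difference = 78 − 97 = -19.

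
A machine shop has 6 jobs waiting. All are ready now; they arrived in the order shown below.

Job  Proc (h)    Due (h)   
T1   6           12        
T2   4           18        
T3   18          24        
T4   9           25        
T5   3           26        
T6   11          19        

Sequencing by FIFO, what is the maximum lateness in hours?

FIFO (arrival order): T1 T2 T3 T4 T5 T6.
T1: 0→6, due 12, lateness -6
T2: 6→10, due 18, lateness -8
T3: 10→28, due 24, lateness 4
T4: 28→37, due 25, lateness 12
T5: 37→40, due 26, lateness 14
T6: 40→51, due 19, lateness 32
Maximum = 32.

32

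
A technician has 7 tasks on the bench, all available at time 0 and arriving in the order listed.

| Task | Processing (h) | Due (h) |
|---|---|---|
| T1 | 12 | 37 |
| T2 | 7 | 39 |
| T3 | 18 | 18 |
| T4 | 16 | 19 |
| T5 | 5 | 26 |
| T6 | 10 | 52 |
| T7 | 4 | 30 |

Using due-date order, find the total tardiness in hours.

EDD (increasing due date): T3 T4 T5 T7 T1 T2 T6.
T3: 0→18, due 18, tardiness 0
T4: 18→34, due 19, tardiness 15
T5: 34→39, due 26, tardiness 13
T7: 39→43, due 30, tardiness 13
T1: 43→55, due 37, tardiness 18
T2: 55→62, due 39, tardiness 23
T6: 62→72, due 52, tardiness 20
Sum = 0+15+13+13+18+23+20 = 102.

102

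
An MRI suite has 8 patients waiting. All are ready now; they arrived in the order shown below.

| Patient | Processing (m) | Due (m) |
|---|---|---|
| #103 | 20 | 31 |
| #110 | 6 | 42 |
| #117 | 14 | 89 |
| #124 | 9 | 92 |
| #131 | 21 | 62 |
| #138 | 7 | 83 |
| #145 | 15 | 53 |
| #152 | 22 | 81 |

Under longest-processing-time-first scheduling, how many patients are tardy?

6

LPT (decreasing processing time): #152 #131 #103 #145 #117 #124 #138 #110.
#152: 0→22, due 81, tardiness 0
#131: 22→43, due 62, tardiness 0
#103: 43→63, due 31, tardiness 32
#145: 63→78, due 53, tardiness 25
#117: 78→92, due 89, tardiness 3
#124: 92→101, due 92, tardiness 9
#138: 101→108, due 83, tardiness 25
#110: 108→114, due 42, tardiness 72
Late patients: 6.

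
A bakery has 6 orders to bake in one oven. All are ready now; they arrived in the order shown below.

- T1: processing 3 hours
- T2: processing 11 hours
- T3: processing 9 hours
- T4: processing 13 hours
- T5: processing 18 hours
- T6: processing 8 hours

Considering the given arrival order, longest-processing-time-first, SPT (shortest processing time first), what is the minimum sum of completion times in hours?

FIFO (arrival order): T1 T2 T3 T4 T5 T6.
T1: 0→3
T2: 3→14
T3: 14→23
T4: 23→36
T5: 36→54
T6: 54→62
Sum = 3+14+23+36+54+62 = 192.
LPT (decreasing processing time): T5 T4 T2 T3 T6 T1.
T5: 0→18
T4: 18→31
T2: 31→42
T3: 42→51
T6: 51→59
T1: 59→62
Sum = 18+31+42+51+59+62 = 263.
SPT (increasing processing time): T1 T6 T3 T2 T4 T5.
T1: 0→3
T6: 3→11
T3: 11→20
T2: 20→31
T4: 31→44
T5: 44→62
Sum = 3+11+20+31+44+62 = 171.
FIFO 192, LPT 263, SPT 171 → minimum 171.

171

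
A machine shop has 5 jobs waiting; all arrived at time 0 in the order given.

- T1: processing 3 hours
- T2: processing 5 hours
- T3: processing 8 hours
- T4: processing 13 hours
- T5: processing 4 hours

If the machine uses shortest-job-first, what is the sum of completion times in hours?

SPT (increasing processing time): T1 T5 T2 T3 T4.
T1: 0→3
T5: 3→7
T2: 7→12
T3: 12→20
T4: 20→33
Sum = 3+7+12+20+33 = 75.

75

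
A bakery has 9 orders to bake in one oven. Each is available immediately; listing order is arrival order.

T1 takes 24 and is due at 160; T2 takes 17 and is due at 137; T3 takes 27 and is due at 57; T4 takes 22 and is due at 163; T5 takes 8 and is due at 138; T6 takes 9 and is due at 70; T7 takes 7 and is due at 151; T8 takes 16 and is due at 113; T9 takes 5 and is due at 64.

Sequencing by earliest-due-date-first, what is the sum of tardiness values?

0

EDD (increasing due date): T3 T9 T6 T8 T2 T5 T7 T1 T4.
T3: 0→27, due 57, tardiness 0
T9: 27→32, due 64, tardiness 0
T6: 32→41, due 70, tardiness 0
T8: 41→57, due 113, tardiness 0
T2: 57→74, due 137, tardiness 0
T5: 74→82, due 138, tardiness 0
T7: 82→89, due 151, tardiness 0
T1: 89→113, due 160, tardiness 0
T4: 113→135, due 163, tardiness 0
Sum = 0+0+0+0+0+0+0+0+0 = 0.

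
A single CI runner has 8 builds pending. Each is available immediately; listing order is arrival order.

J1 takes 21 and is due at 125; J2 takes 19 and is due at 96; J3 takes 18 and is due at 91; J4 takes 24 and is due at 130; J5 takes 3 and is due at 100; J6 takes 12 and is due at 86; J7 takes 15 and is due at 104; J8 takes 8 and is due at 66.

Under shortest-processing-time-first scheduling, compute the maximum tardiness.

SPT (increasing processing time): J5 J8 J6 J7 J3 J2 J1 J4.
J5: 0→3, due 100, tardiness 0
J8: 3→11, due 66, tardiness 0
J6: 11→23, due 86, tardiness 0
J7: 23→38, due 104, tardiness 0
J3: 38→56, due 91, tardiness 0
J2: 56→75, due 96, tardiness 0
J1: 75→96, due 125, tardiness 0
J4: 96→120, due 130, tardiness 0
Maximum = 0.

0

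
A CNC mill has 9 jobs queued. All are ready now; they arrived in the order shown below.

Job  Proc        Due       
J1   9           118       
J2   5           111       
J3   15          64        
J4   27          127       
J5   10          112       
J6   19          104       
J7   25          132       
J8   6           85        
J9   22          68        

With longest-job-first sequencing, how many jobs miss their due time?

6

LPT (decreasing processing time): J4 J7 J9 J6 J3 J5 J1 J8 J2.
J4: 0→27, due 127, tardiness 0
J7: 27→52, due 132, tardiness 0
J9: 52→74, due 68, tardiness 6
J6: 74→93, due 104, tardiness 0
J3: 93→108, due 64, tardiness 44
J5: 108→118, due 112, tardiness 6
J1: 118→127, due 118, tardiness 9
J8: 127→133, due 85, tardiness 48
J2: 133→138, due 111, tardiness 27
Late jobs: 6.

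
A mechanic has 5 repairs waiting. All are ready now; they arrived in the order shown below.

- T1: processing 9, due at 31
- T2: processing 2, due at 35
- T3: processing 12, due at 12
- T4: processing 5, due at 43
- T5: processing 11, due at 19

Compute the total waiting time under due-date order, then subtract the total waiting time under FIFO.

30

EDD (increasing due date): T3 T5 T1 T2 T4.
T3: waits 0, runs 0→12
T5: waits 12, runs 12→23
T1: waits 23, runs 23→32
T2: waits 32, runs 32→34
T4: waits 34, runs 34→39
Sum = 0+12+23+32+34 = 101.
FIFO (arrival order): T1 T2 T3 T4 T5.
T1: waits 0, runs 0→9
T2: waits 9, runs 9→11
T3: waits 11, runs 11→23
T4: waits 23, runs 23→28
T5: waits 28, runs 28→39
Sum = 0+9+11+23+28 = 71.
Difference = 101 − 71 = 30.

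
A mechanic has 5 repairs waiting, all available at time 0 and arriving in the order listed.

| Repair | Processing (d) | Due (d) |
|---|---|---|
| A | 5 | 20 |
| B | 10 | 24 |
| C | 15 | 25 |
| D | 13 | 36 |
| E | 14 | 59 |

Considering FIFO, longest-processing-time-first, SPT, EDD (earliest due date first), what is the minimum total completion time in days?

FIFO (arrival order): A B C D E.
A: 0→5
B: 5→15
C: 15→30
D: 30→43
E: 43→57
Sum = 5+15+30+43+57 = 150.
LPT (decreasing processing time): C E D B A.
C: 0→15
E: 15→29
D: 29→42
B: 42→52
A: 52→57
Sum = 15+29+42+52+57 = 195.
SPT (increasing processing time): A B D E C.
A: 0→5
B: 5→15
D: 15→28
E: 28→42
C: 42→57
Sum = 5+15+28+42+57 = 147.
EDD (increasing due date): A B C D E.
A: 0→5
B: 5→15
C: 15→30
D: 30→43
E: 43→57
Sum = 5+15+30+43+57 = 150.
FIFO 150, LPT 195, SPT 147, EDD 150 → minimum 147.

147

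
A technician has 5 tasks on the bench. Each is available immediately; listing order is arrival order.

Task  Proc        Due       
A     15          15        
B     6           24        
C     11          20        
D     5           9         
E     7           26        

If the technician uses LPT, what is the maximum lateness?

35

LPT (decreasing processing time): A C E B D.
A: 0→15, due 15, lateness 0
C: 15→26, due 20, lateness 6
E: 26→33, due 26, lateness 7
B: 33→39, due 24, lateness 15
D: 39→44, due 9, lateness 35
Maximum = 35.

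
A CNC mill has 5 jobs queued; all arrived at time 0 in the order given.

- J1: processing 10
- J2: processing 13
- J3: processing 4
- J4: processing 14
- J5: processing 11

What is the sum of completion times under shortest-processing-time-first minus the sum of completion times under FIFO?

SPT (increasing processing time): J3 J1 J5 J2 J4.
J3: 0→4
J1: 4→14
J5: 14→25
J2: 25→38
J4: 38→52
Sum = 4+14+25+38+52 = 133.
FIFO (arrival order): J1 J2 J3 J4 J5.
J1: 0→10
J2: 10→23
J3: 23→27
J4: 27→41
J5: 41→52
Sum = 10+23+27+41+52 = 153.
Difference = 133 − 153 = -20.

-20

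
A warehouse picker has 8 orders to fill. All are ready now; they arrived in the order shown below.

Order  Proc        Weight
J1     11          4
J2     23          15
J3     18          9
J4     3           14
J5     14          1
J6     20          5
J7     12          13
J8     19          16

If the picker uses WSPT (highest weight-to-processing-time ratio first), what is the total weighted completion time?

3305

WSPT (decreasing weight/processing-time ratio): J4 J7 J8 J2 J3 J1 J6 J5.
J4: finishes 3, weight 14, w·C = 42
J7: finishes 15, weight 13, w·C = 195
J8: finishes 34, weight 16, w·C = 544
J2: finishes 57, weight 15, w·C = 855
J3: finishes 75, weight 9, w·C = 675
J1: finishes 86, weight 4, w·C = 344
J6: finishes 106, weight 5, w·C = 530
J5: finishes 120, weight 1, w·C = 120
Sum = 42+195+544+855+675+344+530+120 = 3305.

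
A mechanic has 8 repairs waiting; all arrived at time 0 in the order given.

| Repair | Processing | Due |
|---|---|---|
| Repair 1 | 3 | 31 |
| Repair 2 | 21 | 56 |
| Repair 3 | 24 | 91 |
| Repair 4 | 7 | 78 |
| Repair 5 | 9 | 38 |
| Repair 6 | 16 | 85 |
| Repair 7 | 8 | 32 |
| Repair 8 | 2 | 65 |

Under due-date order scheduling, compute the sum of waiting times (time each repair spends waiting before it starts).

234

EDD (increasing due date): Repair 1 Repair 7 Repair 5 Repair 2 Repair 8 Repair 4 Repair 6 Repair 3.
Repair 1: waits 0, runs 0→3
Repair 7: waits 3, runs 3→11
Repair 5: waits 11, runs 11→20
Repair 2: waits 20, runs 20→41
Repair 8: waits 41, runs 41→43
Repair 4: waits 43, runs 43→50
Repair 6: waits 50, runs 50→66
Repair 3: waits 66, runs 66→90
Sum = 0+3+11+20+41+43+50+66 = 234.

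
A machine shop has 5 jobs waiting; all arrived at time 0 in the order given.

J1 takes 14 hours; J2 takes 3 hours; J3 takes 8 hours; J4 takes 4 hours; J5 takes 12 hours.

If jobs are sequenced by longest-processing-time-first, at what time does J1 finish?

LPT (decreasing processing time): J1 J5 J3 J4 J2.
J1: 0→14

14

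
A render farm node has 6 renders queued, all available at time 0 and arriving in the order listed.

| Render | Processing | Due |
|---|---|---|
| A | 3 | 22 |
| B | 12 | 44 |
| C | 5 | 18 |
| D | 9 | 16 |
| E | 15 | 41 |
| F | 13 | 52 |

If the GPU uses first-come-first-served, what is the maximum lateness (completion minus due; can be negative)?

FIFO (arrival order): A B C D E F.
A: 0→3, due 22, lateness -19
B: 3→15, due 44, lateness -29
C: 15→20, due 18, lateness 2
D: 20→29, due 16, lateness 13
E: 29→44, due 41, lateness 3
F: 44→57, due 52, lateness 5
Maximum = 13.

13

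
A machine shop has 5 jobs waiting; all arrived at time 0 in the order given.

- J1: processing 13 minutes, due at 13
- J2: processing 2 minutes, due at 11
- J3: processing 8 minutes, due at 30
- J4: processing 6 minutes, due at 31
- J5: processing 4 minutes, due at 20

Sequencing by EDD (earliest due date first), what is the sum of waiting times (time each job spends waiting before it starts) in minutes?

63

EDD (increasing due date): J2 J1 J5 J3 J4.
J2: waits 0, runs 0→2
J1: waits 2, runs 2→15
J5: waits 15, runs 15→19
J3: waits 19, runs 19→27
J4: waits 27, runs 27→33
Sum = 0+2+15+19+27 = 63.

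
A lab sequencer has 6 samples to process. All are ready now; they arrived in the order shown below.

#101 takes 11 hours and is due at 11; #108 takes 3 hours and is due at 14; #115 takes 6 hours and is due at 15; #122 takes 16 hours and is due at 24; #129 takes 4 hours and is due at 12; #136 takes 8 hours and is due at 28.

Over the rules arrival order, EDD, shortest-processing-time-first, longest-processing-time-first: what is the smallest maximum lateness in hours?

20

FIFO (arrival order): #101 #108 #115 #122 #129 #136.
#101: 0→11, due 11, lateness 0
#108: 11→14, due 14, lateness 0
#115: 14→20, due 15, lateness 5
#122: 20→36, due 24, lateness 12
#129: 36→40, due 12, lateness 28
#136: 40→48, due 28, lateness 20
Maximum = 28.
EDD (increasing due date): #101 #129 #108 #115 #122 #136.
#101: 0→11, due 11, lateness 0
#129: 11→15, due 12, lateness 3
#108: 15→18, due 14, lateness 4
#115: 18→24, due 15, lateness 9
#122: 24→40, due 24, lateness 16
#136: 40→48, due 28, lateness 20
Maximum = 20.
SPT (increasing processing time): #108 #129 #115 #136 #101 #122.
#108: 0→3, due 14, lateness -11
#129: 3→7, due 12, lateness -5
#115: 7→13, due 15, lateness -2
#136: 13→21, due 28, lateness -7
#101: 21→32, due 11, lateness 21
#122: 32→48, due 24, lateness 24
Maximum = 24.
LPT (decreasing processing time): #122 #101 #136 #115 #129 #108.
#122: 0→16, due 24, lateness -8
#101: 16→27, due 11, lateness 16
#136: 27→35, due 28, lateness 7
#115: 35→41, due 15, lateness 26
#129: 41→45, due 12, lateness 33
#108: 45→48, due 14, lateness 34
Maximum = 34.
FIFO 28, EDD 20, SPT 24, LPT 34 → minimum 20.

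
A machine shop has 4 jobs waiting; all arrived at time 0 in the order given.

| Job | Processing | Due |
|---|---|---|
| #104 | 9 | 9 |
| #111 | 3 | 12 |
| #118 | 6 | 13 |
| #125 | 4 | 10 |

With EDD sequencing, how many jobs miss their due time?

EDD (increasing due date): #104 #125 #111 #118.
#104: 0→9, due 9, tardiness 0
#125: 9→13, due 10, tardiness 3
#111: 13→16, due 12, tardiness 4
#118: 16→22, due 13, tardiness 9
Late jobs: 3.

3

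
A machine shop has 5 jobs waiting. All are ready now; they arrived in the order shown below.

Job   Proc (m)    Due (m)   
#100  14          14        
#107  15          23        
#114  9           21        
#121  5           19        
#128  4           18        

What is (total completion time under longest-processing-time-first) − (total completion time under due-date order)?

LPT (decreasing processing time): #107 #100 #114 #121 #128.
#107: 0→15
#100: 15→29
#114: 29→38
#121: 38→43
#128: 43→47
Sum = 15+29+38+43+47 = 172.
EDD (increasing due date): #100 #128 #121 #114 #107.
#100: 0→14
#128: 14→18
#121: 18→23
#114: 23→32
#107: 32→47
Sum = 14+18+23+32+47 = 134.
Difference = 172 − 134 = 38.

38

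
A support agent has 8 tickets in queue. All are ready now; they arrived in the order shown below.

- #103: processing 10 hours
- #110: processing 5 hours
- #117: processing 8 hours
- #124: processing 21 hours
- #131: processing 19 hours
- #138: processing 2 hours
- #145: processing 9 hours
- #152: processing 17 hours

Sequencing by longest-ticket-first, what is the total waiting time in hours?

434

LPT (decreasing processing time): #124 #131 #152 #103 #145 #117 #110 #138.
#124: waits 0, runs 0→21
#131: waits 21, runs 21→40
#152: waits 40, runs 40→57
#103: waits 57, runs 57→67
#145: waits 67, runs 67→76
#117: waits 76, runs 76→84
#110: waits 84, runs 84→89
#138: waits 89, runs 89→91
Sum = 0+21+40+57+67+76+84+89 = 434.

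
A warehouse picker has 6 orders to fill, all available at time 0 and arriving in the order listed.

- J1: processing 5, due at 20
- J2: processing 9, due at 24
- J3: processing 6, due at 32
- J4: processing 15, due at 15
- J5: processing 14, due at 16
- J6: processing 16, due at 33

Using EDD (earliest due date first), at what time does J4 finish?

15

EDD (increasing due date): J4 J5 J1 J2 J3 J6.
J4: 0→15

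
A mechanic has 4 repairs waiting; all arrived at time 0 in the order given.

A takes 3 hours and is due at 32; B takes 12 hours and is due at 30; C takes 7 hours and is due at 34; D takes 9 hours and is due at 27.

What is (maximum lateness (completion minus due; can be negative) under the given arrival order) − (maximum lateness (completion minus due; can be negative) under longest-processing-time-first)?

5

FIFO (arrival order): A B C D.
A: 0→3, due 32, lateness -29
B: 3→15, due 30, lateness -15
C: 15→22, due 34, lateness -12
D: 22→31, due 27, lateness 4
Maximum = 4.
LPT (decreasing processing time): B D C A.
B: 0→12, due 30, lateness -18
D: 12→21, due 27, lateness -6
C: 21→28, due 34, lateness -6
A: 28→31, due 32, lateness -1
Maximum = -1.
Difference = 4 − -1 = 5.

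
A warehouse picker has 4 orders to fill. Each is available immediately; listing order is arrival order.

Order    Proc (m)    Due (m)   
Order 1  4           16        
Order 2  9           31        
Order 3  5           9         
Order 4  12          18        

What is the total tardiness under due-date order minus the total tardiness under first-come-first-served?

EDD (increasing due date): Order 3 Order 1 Order 4 Order 2.
Order 3: 0→5, due 9, tardiness 0
Order 1: 5→9, due 16, tardiness 0
Order 4: 9→21, due 18, tardiness 3
Order 2: 21→30, due 31, tardiness 0
Sum = 0+0+3+0 = 3.
FIFO (arrival order): Order 1 Order 2 Order 3 Order 4.
Order 1: 0→4, due 16, tardiness 0
Order 2: 4→13, due 31, tardiness 0
Order 3: 13→18, due 9, tardiness 9
Order 4: 18→30, due 18, tardiness 12
Sum = 0+0+9+12 = 21.
Difference = 3 − 21 = -18.

-18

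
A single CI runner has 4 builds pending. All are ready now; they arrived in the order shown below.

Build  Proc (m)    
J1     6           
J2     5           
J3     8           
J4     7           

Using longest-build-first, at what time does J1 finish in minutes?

21

LPT (decreasing processing time): J3 J4 J1 J2.
J3: 0→8
J4: 8→15
J1: 15→21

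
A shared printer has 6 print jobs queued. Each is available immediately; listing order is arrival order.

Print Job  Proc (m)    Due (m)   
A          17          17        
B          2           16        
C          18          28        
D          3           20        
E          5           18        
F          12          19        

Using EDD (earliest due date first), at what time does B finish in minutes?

2

EDD (increasing due date): B A E F D C.
B: 0→2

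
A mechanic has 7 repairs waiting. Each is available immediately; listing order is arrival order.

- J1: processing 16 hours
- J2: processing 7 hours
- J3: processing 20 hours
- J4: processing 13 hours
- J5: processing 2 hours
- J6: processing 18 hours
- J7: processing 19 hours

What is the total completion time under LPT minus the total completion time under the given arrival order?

96

LPT (decreasing processing time): J3 J7 J6 J1 J4 J2 J5.
J3: 0→20
J7: 20→39
J6: 39→57
J1: 57→73
J4: 73→86
J2: 86→93
J5: 93→95
Sum = 20+39+57+73+86+93+95 = 463.
FIFO (arrival order): J1 J2 J3 J4 J5 J6 J7.
J1: 0→16
J2: 16→23
J3: 23→43
J4: 43→56
J5: 56→58
J6: 58→76
J7: 76→95
Sum = 16+23+43+56+58+76+95 = 367.
Difference = 463 − 367 = 96.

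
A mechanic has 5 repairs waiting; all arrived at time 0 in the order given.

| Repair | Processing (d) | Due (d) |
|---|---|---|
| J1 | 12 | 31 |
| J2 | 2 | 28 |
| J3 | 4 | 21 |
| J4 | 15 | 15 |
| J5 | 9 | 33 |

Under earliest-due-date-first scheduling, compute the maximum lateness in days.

EDD (increasing due date): J4 J3 J2 J1 J5.
J4: 0→15, due 15, lateness 0
J3: 15→19, due 21, lateness -2
J2: 19→21, due 28, lateness -7
J1: 21→33, due 31, lateness 2
J5: 33→42, due 33, lateness 9
Maximum = 9.

9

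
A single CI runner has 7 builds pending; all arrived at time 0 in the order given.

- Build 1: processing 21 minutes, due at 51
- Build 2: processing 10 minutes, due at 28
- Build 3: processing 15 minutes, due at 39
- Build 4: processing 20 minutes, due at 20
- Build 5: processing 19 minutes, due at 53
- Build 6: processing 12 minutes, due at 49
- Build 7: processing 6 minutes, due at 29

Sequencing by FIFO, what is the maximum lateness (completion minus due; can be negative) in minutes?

FIFO (arrival order): Build 1 Build 2 Build 3 Build 4 Build 5 Build 6 Build 7.
Build 1: 0→21, due 51, lateness -30
Build 2: 21→31, due 28, lateness 3
Build 3: 31→46, due 39, lateness 7
Build 4: 46→66, due 20, lateness 46
Build 5: 66→85, due 53, lateness 32
Build 6: 85→97, due 49, lateness 48
Build 7: 97→103, due 29, lateness 74
Maximum = 74.

74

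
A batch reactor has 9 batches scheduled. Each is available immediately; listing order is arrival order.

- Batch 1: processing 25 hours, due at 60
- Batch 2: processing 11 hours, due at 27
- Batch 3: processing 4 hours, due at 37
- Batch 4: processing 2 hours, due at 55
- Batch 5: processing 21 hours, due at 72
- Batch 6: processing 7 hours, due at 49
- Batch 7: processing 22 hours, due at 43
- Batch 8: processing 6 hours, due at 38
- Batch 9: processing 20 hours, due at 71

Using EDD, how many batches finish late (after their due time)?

4

EDD (increasing due date): Batch 2 Batch 3 Batch 8 Batch 7 Batch 6 Batch 4 Batch 1 Batch 9 Batch 5.
Batch 2: 0→11, due 27, tardiness 0
Batch 3: 11→15, due 37, tardiness 0
Batch 8: 15→21, due 38, tardiness 0
Batch 7: 21→43, due 43, tardiness 0
Batch 6: 43→50, due 49, tardiness 1
Batch 4: 50→52, due 55, tardiness 0
Batch 1: 52→77, due 60, tardiness 17
Batch 9: 77→97, due 71, tardiness 26
Batch 5: 97→118, due 72, tardiness 46
Late batches: 4.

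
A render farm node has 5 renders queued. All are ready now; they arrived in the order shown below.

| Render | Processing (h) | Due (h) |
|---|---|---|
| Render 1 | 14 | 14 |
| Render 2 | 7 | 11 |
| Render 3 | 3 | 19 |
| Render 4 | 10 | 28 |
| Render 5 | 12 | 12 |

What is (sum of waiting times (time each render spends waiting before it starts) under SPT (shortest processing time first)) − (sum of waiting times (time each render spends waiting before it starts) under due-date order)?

-30

SPT (increasing processing time): Render 3 Render 2 Render 4 Render 5 Render 1.
Render 3: waits 0, runs 0→3
Render 2: waits 3, runs 3→10
Render 4: waits 10, runs 10→20
Render 5: waits 20, runs 20→32
Render 1: waits 32, runs 32→46
Sum = 0+3+10+20+32 = 65.
EDD (increasing due date): Render 2 Render 5 Render 1 Render 3 Render 4.
Render 2: waits 0, runs 0→7
Render 5: waits 7, runs 7→19
Render 1: waits 19, runs 19→33
Render 3: waits 33, runs 33→36
Render 4: waits 36, runs 36→46
Sum = 0+7+19+33+36 = 95.
Difference = 65 − 95 = -30.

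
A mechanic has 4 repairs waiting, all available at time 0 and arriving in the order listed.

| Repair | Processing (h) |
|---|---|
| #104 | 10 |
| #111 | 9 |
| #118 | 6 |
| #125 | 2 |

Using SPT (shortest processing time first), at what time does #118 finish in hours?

8

SPT (increasing processing time): #125 #118 #111 #104.
#125: 0→2
#118: 2→8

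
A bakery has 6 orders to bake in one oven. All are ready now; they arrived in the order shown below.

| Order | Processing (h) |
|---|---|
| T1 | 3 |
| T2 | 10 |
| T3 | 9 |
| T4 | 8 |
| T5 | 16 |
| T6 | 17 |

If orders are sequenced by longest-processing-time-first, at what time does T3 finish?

LPT (decreasing processing time): T6 T5 T2 T3 T4 T1.
T6: 0→17
T5: 17→33
T2: 33→43
T3: 43→52

52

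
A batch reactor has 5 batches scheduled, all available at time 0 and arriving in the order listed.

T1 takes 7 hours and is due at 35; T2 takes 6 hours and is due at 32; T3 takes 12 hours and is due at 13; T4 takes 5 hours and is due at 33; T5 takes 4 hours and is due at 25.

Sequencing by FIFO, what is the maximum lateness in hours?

FIFO (arrival order): T1 T2 T3 T4 T5.
T1: 0→7, due 35, lateness -28
T2: 7→13, due 32, lateness -19
T3: 13→25, due 13, lateness 12
T4: 25→30, due 33, lateness -3
T5: 30→34, due 25, lateness 9
Maximum = 12.

12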